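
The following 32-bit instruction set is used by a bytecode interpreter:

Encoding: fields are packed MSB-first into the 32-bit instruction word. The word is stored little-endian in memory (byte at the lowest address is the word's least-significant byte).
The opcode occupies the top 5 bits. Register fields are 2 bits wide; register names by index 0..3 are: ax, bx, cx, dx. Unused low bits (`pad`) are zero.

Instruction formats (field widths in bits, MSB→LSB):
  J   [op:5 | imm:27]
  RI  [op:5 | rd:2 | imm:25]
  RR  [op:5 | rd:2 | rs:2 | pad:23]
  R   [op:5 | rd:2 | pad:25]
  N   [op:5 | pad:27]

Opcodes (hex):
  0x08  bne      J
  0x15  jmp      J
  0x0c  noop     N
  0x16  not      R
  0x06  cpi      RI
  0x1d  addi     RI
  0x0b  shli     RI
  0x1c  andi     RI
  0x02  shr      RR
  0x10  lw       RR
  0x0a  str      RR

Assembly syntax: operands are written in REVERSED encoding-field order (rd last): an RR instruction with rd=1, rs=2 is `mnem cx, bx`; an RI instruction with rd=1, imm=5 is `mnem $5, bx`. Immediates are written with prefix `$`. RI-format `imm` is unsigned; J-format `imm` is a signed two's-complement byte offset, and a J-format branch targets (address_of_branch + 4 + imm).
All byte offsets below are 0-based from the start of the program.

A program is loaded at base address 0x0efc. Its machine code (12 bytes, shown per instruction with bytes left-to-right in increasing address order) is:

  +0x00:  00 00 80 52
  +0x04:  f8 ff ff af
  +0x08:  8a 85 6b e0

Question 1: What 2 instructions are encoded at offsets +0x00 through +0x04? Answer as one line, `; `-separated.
[00] 00 00 80 52 → 0x52800000
  op=0x52800000>>27=0xa ⇒ str (RR)
  rd@[26:25]=0x1 ⇒ bx
  rs@[24:23]=0x1 ⇒ bx
[04] f8 ff ff af → 0xaffffff8
  op=0xaffffff8>>27=0x15 ⇒ jmp (J)
  imm@[26:0]=0x7fffff8 (s27→-8) ⇒ $-8

str bx, bx; jmp $-8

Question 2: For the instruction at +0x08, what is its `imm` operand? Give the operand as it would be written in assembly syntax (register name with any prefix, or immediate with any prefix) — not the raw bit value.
$7046538

@+08  little-endian(8a 85 6b e0) = 0xe06b858a
  op=0xe06b858a>>27=0x1c ⇒ andi (RI)
  [26:25] rd=0 = ax
  [24:0] imm=7046538 = $7046538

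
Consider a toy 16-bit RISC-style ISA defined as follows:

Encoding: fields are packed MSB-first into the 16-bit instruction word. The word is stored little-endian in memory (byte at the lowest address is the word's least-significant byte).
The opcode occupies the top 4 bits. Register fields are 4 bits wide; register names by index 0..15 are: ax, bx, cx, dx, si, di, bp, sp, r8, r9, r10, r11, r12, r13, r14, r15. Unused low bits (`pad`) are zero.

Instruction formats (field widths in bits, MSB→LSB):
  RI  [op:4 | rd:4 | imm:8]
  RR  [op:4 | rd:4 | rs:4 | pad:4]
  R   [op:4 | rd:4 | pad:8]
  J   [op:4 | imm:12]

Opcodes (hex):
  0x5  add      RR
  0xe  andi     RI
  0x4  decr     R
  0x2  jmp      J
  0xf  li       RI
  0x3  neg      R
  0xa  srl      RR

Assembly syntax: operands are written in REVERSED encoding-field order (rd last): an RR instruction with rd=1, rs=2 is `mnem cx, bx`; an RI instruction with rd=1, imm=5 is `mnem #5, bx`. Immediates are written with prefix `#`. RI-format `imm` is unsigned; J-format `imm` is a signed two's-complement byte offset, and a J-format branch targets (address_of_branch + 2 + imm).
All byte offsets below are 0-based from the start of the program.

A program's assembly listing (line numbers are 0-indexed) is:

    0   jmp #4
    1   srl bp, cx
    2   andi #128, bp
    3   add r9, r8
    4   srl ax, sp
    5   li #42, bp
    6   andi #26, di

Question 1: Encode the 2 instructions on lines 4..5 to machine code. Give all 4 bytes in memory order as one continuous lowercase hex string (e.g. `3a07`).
00a72af6

4. srl fields op=0xa:4|rd=7:4|rs=0:4|pad=0:4 → word a700h → 00 a7
5. li fields op=0xf:4|rd=6:4|imm=42:8 → word f62ah → 2a f6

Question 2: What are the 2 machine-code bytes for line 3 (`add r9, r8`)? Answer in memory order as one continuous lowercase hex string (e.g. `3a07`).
9058

L3: add op=0x5:4|rd=8:4|rs=9:4|pad=0:4 ⇒ 0x5890 ⇒ little 90 58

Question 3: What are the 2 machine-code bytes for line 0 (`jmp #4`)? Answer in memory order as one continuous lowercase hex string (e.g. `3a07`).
0420

line 0 (jmp): pack op=0x2:4|imm=4:12 = 0x2004; little→ 04 20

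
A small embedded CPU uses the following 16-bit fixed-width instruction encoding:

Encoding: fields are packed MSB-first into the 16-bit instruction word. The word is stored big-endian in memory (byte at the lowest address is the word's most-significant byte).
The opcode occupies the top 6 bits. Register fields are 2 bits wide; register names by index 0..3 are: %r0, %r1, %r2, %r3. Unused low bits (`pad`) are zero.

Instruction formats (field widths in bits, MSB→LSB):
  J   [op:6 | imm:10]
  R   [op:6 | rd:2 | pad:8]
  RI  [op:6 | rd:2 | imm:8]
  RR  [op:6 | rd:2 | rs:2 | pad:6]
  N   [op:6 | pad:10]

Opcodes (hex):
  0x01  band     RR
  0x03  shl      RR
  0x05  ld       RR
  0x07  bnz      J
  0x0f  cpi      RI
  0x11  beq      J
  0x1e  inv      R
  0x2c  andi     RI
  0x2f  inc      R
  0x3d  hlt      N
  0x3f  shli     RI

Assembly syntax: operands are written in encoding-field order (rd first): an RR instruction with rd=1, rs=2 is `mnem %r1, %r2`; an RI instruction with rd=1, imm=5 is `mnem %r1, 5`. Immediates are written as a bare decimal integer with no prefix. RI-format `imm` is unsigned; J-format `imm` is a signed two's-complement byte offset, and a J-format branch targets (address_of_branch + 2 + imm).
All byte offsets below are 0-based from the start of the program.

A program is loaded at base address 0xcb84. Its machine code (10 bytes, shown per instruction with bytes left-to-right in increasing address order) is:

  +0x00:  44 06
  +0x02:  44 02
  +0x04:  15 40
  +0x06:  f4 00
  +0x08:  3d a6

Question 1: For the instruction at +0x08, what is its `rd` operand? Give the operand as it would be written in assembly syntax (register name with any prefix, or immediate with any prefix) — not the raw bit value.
+0x08: 3d a6 ⇒ word 0x3da6 (big)
  opcode bits[15:10]=0xf: cpi/RI
  [9:8] rd=1 = %r1
  [7:0] imm=166 = 166

%r1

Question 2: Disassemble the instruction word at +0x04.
ld %r1, %r1

+0x04: 15 40 ⇒ word 0x1540 (big)
  top 6b → 0x5 → ld [RR]
  rd@[9:8]=0x1 ⇒ %r1
  rs@[7:6]=0x1 ⇒ %r1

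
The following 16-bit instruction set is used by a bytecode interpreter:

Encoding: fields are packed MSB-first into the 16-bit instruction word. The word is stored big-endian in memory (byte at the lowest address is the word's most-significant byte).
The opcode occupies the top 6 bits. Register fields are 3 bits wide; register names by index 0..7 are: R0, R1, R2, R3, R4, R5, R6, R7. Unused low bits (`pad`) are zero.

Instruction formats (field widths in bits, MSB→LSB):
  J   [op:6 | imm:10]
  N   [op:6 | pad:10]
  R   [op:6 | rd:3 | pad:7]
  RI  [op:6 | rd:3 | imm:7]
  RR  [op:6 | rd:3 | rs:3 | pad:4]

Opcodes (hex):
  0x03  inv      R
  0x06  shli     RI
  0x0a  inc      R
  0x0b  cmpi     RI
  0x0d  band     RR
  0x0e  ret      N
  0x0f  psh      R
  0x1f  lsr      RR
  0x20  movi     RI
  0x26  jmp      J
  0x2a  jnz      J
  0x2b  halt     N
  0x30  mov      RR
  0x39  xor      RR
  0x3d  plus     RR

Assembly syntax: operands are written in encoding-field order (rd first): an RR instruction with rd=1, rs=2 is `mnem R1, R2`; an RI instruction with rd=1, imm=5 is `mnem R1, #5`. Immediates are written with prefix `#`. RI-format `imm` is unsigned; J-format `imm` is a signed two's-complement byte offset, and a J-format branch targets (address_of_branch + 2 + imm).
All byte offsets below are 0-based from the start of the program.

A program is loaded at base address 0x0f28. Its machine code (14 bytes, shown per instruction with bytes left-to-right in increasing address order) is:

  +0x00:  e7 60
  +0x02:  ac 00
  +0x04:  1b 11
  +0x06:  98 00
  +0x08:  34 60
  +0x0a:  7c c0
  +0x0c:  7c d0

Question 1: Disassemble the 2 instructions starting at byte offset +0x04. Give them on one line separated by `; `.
[04] 1b 11 → 0x1b11
  opcode bits[15:10]=0x6: shli/RI
  [9:7] rd=6 = R6
  [6:0] imm=17 = #17
[06] 98 00 → 0x9800
  opcode bits[15:10]=0x26: jmp/J
  [9:0] imm=0 = #0

shli R6, #17; jmp #0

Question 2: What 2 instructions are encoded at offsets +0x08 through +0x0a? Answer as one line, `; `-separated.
band R0, R6; lsr R1, R4

[08] 34 60 → 0x3460
  top 6b → 0xd → band [RR]
  rd@[9:7]=0x0 ⇒ R0
  rs@[6:4]=0x6 ⇒ R6
[0a] 7c c0 → 0x7cc0
  top 6b → 0x1f → lsr [RR]
  rd@[9:7]=0x1 ⇒ R1
  rs@[6:4]=0x4 ⇒ R4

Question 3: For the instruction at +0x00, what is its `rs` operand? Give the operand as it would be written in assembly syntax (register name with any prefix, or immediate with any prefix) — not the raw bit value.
@+00  big-endian(e7 60) = 0xe760
  op=0xe760>>10=0x39 ⇒ xor (RR)
  [9:7] rd=6 = R6
  [6:4] rs=6 = R6

R6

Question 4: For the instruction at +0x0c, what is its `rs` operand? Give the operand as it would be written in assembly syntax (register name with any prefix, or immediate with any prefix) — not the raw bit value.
@+0c  big-endian(7c d0) = 0x7cd0
  op=0x7cd0>>10=0x1f ⇒ lsr (RR)
  [9:7] rd=1 = R1
  [6:4] rs=5 = R5

R5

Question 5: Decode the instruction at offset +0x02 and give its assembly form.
@+02  big-endian(ac 00) = 0xac00
  opcode bits[15:10]=0x2b: halt/N

halt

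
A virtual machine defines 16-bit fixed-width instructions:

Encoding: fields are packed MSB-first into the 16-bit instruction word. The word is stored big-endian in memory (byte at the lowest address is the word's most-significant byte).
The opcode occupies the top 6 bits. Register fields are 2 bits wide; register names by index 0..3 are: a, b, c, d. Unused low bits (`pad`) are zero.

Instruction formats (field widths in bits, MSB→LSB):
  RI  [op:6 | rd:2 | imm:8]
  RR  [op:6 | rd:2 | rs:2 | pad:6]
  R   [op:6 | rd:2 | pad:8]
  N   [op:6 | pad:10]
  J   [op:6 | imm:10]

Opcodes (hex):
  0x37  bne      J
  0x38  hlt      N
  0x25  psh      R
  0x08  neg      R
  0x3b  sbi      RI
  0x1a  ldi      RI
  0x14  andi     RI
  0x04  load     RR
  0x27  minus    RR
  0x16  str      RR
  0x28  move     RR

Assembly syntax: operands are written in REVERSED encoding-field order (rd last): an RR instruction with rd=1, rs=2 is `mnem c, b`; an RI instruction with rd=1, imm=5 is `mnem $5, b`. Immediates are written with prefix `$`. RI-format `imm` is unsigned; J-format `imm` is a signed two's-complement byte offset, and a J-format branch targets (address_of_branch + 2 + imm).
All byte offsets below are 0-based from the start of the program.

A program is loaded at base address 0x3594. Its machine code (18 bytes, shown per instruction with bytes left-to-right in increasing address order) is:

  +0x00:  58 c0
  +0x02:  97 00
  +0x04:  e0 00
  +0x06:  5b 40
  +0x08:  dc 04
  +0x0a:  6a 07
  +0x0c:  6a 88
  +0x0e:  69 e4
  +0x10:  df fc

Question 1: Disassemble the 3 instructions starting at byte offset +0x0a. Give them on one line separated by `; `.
ldi $7, c; ldi $136, c; ldi $228, b

[0a] 6a 07 → 0x6a07
  opcode bits[15:10]=0x1a: ldi/RI
  rd: (w>>8)&0x3=0x2 → c
  imm: (w>>0)&0xff=0x7 → $7
[0c] 6a 88 → 0x6a88
  opcode bits[15:10]=0x1a: ldi/RI
  rd: (w>>8)&0x3=0x2 → c
  imm: (w>>0)&0xff=0x88 → $136
[0e] 69 e4 → 0x69e4
  opcode bits[15:10]=0x1a: ldi/RI
  rd: (w>>8)&0x3=0x1 → b
  imm: (w>>0)&0xff=0xe4 → $228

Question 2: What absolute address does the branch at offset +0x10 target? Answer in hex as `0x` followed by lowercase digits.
0x35a2

off 0x10: read df fc as big → 0xdffc
  opcode bits[15:10]=0x37: bne/J
  imm@[9:0]=0x3fc (s10→-4) ⇒ $-4
  target = base 0x3594 + off 0x10 + 2 + imm -4 = 0x35a2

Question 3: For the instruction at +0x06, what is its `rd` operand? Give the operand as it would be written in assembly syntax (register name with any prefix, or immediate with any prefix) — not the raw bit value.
+0x06: 5b 40 ⇒ word 0x5b40 (big)
  op=0x5b40>>10=0x16 ⇒ str (RR)
  rd: (w>>8)&0x3=0x3 → d
  rs: (w>>6)&0x3=0x1 → b

d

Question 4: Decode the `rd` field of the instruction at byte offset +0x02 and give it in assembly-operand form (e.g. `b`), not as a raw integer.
[02] 97 00 → 0x9700
  top 6b → 0x25 → psh [R]
  rd@[9:8]=0x3 ⇒ d

d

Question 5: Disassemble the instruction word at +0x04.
[04] e0 00 → 0xe000
  op=0xe000>>10=0x38 ⇒ hlt (N)

hlt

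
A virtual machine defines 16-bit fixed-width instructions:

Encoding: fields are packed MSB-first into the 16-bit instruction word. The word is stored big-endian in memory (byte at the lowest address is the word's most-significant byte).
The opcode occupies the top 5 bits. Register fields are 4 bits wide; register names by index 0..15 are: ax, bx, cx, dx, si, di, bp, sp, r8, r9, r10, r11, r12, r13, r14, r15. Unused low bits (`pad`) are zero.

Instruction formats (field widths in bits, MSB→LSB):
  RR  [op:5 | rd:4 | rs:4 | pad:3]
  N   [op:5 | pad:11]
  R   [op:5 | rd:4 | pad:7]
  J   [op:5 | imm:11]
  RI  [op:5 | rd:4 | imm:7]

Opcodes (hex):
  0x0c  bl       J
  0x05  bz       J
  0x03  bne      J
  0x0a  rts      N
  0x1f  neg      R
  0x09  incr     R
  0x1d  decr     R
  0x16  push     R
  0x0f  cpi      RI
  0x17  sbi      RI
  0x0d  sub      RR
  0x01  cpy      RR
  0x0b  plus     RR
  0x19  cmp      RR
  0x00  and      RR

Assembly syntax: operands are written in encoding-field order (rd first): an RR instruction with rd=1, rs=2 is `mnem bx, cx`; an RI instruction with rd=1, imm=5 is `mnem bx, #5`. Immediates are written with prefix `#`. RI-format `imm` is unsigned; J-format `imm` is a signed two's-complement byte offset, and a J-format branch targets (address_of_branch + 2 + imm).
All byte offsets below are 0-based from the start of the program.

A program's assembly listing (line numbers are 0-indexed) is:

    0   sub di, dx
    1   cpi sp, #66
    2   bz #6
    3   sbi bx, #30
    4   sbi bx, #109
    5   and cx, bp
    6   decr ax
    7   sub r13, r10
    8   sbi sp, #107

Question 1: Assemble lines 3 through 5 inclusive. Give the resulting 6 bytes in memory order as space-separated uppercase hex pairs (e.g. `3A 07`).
3. sbi fields op=0x17:5|rd=1:4|imm=30:7 → word b89eh → b8 9e
4. sbi fields op=0x17:5|rd=1:4|imm=109:7 → word b8edh → b8 ed
5. and fields op=0x0:5|rd=2:4|rs=6:4|pad=0:3 → word 0130h → 01 30

B8 9E B8 ED 01 30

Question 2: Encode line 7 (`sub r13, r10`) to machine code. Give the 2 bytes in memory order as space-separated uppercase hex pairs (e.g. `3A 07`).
line 7 (sub): pack op=0xd:5|rd=13:4|rs=10:4|pad=0:3 = 0x6ed0; big→ 6e d0

6E D0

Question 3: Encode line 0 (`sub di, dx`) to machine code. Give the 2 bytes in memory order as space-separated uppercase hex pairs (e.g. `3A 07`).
6A 98

line 0 (sub): pack op=0xd:5|rd=5:4|rs=3:4|pad=0:3 = 0x6a98; big→ 6a 98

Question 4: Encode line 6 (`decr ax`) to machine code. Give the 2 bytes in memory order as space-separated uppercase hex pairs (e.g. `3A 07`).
E8 00

6. decr fields op=0x1d:5|rd=0:4|pad=0:7 → word e800h → e8 00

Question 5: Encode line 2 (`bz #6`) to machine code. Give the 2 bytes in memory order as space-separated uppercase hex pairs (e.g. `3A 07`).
2. bz fields op=0x5:5|imm=6:11 → word 2806h → 28 06

28 06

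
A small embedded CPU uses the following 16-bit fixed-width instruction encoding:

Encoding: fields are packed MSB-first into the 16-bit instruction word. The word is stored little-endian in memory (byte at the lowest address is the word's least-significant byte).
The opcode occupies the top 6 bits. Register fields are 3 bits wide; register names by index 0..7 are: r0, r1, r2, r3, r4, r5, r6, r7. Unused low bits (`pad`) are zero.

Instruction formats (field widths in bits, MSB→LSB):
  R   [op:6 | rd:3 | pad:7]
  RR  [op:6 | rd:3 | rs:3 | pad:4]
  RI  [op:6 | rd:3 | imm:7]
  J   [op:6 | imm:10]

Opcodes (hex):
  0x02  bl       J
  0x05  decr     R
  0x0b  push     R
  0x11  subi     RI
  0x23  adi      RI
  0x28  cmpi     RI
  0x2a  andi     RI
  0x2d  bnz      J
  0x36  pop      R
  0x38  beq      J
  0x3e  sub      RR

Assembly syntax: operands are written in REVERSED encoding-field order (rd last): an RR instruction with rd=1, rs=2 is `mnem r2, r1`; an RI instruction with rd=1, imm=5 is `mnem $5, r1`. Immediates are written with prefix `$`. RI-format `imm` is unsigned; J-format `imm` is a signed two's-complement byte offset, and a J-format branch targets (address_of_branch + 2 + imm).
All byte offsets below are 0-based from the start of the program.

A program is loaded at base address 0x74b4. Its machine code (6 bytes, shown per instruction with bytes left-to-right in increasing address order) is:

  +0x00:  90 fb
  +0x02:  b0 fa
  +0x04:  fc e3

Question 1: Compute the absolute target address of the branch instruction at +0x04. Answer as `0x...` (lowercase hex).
+0x04: fc e3 ⇒ word 0xe3fc (little)
  opcode bits[15:10]=0x38: beq/J
  imm: (w>>0)&0x3ff=0x3fc (s10→-4) → $-4
  target = base 0x74b4 + off 0x04 + 2 + imm -4 = 0x74b6

0x74b6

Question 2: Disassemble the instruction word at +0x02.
sub r3, r5

@+02  little-endian(b0 fa) = 0xfab0
  top 6b → 0x3e → sub [RR]
  rd@[9:7]=0x5 ⇒ r5
  rs@[6:4]=0x3 ⇒ r3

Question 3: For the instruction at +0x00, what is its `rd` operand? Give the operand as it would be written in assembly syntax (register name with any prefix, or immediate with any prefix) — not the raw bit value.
off 0x00: read 90 fb as little → 0xfb90
  top 6b → 0x3e → sub [RR]
  rd: (w>>7)&0x7=0x7 → r7
  rs: (w>>4)&0x7=0x1 → r1

r7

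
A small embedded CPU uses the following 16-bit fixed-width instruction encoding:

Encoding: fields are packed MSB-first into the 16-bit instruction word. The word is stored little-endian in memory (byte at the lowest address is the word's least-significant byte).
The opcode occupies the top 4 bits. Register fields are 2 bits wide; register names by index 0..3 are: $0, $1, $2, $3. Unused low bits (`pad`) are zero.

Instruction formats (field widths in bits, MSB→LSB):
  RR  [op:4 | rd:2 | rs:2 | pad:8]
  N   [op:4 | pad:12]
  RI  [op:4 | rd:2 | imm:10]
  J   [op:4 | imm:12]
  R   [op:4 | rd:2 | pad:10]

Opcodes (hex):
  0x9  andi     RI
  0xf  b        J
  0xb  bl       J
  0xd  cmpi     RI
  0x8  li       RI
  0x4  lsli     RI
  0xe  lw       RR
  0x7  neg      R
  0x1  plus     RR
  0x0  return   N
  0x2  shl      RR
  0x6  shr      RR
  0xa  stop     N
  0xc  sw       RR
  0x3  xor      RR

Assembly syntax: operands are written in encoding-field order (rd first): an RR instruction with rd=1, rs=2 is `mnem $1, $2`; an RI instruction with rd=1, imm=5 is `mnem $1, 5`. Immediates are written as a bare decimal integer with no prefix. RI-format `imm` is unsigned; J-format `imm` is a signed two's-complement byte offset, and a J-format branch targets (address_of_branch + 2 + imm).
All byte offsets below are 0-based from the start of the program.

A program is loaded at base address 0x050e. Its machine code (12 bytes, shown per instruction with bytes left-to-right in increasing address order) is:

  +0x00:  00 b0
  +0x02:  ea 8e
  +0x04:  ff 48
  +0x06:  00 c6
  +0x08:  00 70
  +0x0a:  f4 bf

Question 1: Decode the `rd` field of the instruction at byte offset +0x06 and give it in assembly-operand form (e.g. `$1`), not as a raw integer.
off 0x06: read 00 c6 as little → 0xc600
  top 4b → 0xc → sw [RR]
  rd@[11:10]=0x1 ⇒ $1
  rs@[9:8]=0x2 ⇒ $2

$1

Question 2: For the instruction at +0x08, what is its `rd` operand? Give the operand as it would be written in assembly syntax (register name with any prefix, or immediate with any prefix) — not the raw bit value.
@+08  little-endian(00 70) = 0x7000
  op=0x7000>>12=0x7 ⇒ neg (R)
  rd: (w>>10)&0x3=0x0 → $0

$0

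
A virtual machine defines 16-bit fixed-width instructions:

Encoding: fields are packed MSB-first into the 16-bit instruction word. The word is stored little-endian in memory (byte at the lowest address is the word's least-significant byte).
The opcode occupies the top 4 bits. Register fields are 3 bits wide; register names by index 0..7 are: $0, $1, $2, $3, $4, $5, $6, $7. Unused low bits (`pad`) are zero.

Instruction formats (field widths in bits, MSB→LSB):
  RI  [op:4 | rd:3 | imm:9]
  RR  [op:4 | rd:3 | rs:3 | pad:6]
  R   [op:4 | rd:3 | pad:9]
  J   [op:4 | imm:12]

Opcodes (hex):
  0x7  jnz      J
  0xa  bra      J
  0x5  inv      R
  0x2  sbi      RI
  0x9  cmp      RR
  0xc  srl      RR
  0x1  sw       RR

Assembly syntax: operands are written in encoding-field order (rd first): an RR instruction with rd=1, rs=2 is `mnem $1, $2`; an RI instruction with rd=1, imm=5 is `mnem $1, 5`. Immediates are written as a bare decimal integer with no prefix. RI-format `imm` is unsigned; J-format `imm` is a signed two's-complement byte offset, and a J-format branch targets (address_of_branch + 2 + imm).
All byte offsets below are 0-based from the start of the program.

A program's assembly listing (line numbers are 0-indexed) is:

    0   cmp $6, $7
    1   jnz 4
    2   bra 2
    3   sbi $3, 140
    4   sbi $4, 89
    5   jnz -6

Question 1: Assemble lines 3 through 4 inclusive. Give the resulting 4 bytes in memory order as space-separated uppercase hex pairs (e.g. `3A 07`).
line 3 (sbi): pack op=0x2:4|rd=3:3|imm=140:9 = 0x268c; little→ 8c 26
line 4 (sbi): pack op=0x2:4|rd=4:3|imm=89:9 = 0x2859; little→ 59 28

8C 26 59 28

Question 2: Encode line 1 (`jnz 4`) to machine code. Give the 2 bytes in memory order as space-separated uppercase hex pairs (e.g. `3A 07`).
04 70

1. jnz fields op=0x7:4|imm=4:12 → word 7004h → 04 70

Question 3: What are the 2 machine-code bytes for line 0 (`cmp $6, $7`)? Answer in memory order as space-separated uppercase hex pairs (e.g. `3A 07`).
C0 9D

L0: cmp op=0x9:4|rd=6:3|rs=7:3|pad=0:6 ⇒ 0x9dc0 ⇒ little c0 9d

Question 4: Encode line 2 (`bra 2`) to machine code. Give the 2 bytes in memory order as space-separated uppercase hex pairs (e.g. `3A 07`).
L2: bra op=0xa:4|imm=2:12 ⇒ 0xa002 ⇒ little 02 a0

02 A0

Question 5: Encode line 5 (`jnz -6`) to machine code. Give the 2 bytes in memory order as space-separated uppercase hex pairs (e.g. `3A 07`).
FA 7F

L5: jnz op=0x7:4|imm=-6:12 ⇒ 0x7ffa ⇒ little fa 7f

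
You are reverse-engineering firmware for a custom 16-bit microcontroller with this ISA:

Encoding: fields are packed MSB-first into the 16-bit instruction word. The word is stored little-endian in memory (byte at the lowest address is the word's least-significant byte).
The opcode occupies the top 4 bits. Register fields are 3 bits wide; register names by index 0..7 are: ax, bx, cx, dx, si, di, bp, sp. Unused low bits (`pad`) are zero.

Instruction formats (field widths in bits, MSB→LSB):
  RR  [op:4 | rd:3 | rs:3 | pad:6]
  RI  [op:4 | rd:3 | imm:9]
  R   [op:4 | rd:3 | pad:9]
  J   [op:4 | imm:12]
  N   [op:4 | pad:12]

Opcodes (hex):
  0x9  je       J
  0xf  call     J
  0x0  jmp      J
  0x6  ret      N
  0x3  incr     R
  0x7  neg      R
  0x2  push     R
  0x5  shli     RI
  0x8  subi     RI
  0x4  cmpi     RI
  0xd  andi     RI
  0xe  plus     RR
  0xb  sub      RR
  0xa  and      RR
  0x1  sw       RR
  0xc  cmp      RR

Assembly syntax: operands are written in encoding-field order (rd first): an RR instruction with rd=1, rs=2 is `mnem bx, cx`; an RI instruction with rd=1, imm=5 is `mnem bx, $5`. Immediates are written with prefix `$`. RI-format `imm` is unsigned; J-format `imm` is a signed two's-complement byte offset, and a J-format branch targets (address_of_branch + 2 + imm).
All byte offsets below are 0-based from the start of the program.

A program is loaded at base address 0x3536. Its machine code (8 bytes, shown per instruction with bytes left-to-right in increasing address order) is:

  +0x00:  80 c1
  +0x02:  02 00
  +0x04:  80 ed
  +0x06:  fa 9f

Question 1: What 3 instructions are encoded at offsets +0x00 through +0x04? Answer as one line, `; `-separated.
[00] 80 c1 → 0xc180
  op=0xc180>>12=0xc ⇒ cmp (RR)
  [11:9] rd=0 = ax
  [8:6] rs=6 = bp
[02] 02 00 → 0x0002
  op=0x0002>>12=0x0 ⇒ jmp (J)
  [11:0] imm=2 = $2
[04] 80 ed → 0xed80
  op=0xed80>>12=0xe ⇒ plus (RR)
  [11:9] rd=6 = bp
  [8:6] rs=6 = bp

cmp ax, bp; jmp $2; plus bp, bp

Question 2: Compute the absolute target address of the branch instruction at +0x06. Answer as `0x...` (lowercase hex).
@+06  little-endian(fa 9f) = 0x9ffa
  opcode bits[15:12]=0x9: je/J
  imm: (w>>0)&0xfff=0xffa (s12→-6) → $-6
  target = base 0x3536 + off 0x06 + 2 + imm -6 = 0x3538

0x3538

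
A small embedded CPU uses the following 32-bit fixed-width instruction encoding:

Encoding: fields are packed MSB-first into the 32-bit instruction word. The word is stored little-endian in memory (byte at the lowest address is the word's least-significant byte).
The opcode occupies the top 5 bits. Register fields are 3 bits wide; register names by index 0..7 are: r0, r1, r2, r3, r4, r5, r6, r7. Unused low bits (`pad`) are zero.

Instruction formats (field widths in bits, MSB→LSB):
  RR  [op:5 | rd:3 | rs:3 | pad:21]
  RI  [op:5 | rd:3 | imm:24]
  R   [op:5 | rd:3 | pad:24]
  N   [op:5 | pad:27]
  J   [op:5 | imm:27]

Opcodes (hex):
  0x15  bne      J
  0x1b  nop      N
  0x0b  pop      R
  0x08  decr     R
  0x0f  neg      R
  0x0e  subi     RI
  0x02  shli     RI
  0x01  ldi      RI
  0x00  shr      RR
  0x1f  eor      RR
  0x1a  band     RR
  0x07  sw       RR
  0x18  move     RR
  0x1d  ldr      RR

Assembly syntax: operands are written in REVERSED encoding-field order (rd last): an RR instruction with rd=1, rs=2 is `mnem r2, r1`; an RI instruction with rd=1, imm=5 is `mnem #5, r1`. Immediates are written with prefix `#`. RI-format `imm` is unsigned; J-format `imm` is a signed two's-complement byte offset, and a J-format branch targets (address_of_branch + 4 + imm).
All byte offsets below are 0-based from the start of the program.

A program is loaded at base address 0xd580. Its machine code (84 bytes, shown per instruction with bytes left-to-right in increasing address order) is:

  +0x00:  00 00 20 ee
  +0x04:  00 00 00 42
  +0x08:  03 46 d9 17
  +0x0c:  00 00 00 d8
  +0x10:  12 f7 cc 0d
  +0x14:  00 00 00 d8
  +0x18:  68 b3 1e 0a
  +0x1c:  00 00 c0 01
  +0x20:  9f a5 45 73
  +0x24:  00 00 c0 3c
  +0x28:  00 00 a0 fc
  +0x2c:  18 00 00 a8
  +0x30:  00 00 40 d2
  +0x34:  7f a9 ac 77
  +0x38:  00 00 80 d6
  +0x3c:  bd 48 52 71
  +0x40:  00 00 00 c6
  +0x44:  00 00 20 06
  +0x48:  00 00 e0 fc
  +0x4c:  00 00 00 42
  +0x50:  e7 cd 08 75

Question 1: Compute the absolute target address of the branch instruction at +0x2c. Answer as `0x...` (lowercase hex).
0xd5c8

[2c] 18 00 00 a8 → 0xa8000018
  op=0xa8000018>>27=0x15 ⇒ bne (J)
  imm: (w>>0)&0x7ffffff=0x18 → #24
  target = base 0xd580 + off 0x2c + 4 + imm 24 = 0xd5c8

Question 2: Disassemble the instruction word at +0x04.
off 0x04: read 00 00 00 42 as little → 0x42000000
  top 5b → 0x8 → decr [R]
  rd: (w>>24)&0x7=0x2 → r2

decr r2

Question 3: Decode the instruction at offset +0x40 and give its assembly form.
move r0, r6

+0x40: 00 00 00 c6 ⇒ word 0xc6000000 (little)
  opcode bits[31:27]=0x18: move/RR
  [26:24] rd=6 = r6
  [23:21] rs=0 = r0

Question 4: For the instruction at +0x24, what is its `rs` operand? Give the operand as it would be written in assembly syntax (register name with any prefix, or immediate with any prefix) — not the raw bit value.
off 0x24: read 00 00 c0 3c as little → 0x3cc00000
  opcode bits[31:27]=0x7: sw/RR
  [26:24] rd=4 = r4
  [23:21] rs=6 = r6

r6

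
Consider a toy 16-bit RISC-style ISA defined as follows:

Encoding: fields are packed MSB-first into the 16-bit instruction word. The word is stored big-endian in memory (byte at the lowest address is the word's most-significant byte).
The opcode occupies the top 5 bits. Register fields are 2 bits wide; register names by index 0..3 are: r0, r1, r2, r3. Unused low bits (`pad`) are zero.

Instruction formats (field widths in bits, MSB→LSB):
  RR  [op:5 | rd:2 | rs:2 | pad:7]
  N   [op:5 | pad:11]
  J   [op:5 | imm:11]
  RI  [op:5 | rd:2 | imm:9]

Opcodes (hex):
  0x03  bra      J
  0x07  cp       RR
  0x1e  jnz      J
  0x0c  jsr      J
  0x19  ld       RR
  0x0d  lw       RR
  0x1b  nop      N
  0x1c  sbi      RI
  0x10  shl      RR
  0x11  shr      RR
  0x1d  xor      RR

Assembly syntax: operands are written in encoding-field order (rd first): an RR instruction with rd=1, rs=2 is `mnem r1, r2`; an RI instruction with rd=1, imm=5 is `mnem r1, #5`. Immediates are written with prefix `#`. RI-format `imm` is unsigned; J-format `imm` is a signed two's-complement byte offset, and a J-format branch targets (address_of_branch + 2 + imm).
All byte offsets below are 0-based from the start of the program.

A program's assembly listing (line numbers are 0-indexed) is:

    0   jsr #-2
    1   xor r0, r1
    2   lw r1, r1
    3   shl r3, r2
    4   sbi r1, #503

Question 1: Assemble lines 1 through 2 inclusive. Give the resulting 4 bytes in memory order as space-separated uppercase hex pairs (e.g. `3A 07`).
E8 80 6A 80

line 1 (xor): pack op=0x1d:5|rd=0:2|rs=1:2|pad=0:7 = 0xe880; big→ e8 80
line 2 (lw): pack op=0xd:5|rd=1:2|rs=1:2|pad=0:7 = 0x6a80; big→ 6a 80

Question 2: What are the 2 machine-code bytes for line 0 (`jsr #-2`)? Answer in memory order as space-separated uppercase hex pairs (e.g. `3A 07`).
L0: jsr op=0xc:5|imm=-2:11 ⇒ 0x67fe ⇒ big 67 fe

67 FE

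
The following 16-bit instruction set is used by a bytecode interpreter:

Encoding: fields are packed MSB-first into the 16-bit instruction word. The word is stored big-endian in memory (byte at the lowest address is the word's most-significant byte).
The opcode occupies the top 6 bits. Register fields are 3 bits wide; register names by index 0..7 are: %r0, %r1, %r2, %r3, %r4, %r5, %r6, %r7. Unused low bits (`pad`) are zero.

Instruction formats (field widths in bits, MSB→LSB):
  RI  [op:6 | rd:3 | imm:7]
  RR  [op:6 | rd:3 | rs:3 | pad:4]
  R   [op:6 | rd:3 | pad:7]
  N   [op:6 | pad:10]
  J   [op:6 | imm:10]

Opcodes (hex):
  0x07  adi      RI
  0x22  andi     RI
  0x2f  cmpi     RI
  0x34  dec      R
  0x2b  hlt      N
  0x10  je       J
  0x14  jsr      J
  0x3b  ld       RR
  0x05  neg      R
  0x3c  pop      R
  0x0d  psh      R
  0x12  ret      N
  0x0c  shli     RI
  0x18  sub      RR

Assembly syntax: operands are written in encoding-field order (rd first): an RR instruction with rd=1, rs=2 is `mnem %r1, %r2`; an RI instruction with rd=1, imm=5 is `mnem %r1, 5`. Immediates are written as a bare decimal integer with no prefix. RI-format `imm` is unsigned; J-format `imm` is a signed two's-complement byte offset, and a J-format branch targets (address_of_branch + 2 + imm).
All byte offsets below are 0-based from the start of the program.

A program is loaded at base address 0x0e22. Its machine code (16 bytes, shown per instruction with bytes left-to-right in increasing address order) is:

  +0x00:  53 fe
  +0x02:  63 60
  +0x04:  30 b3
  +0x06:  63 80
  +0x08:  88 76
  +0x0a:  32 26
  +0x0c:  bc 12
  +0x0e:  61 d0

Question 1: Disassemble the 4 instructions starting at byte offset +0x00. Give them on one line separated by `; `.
jsr -2; sub %r6, %r6; shli %r1, 51; sub %r7, %r0

@+00  big-endian(53 fe) = 0x53fe
  opcode bits[15:10]=0x14: jsr/J
  [9:0] imm=1022 (s10→-2) = -2
@+02  big-endian(63 60) = 0x6360
  opcode bits[15:10]=0x18: sub/RR
  [9:7] rd=6 = %r6
  [6:4] rs=6 = %r6
@+04  big-endian(30 b3) = 0x30b3
  opcode bits[15:10]=0xc: shli/RI
  [9:7] rd=1 = %r1
  [6:0] imm=51 = 51
@+06  big-endian(63 80) = 0x6380
  opcode bits[15:10]=0x18: sub/RR
  [9:7] rd=7 = %r7
  [6:4] rs=0 = %r0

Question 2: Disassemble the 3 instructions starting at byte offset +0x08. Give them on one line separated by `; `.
andi %r0, 118; shli %r4, 38; cmpi %r0, 18

+0x08: 88 76 ⇒ word 0x8876 (big)
  opcode bits[15:10]=0x22: andi/RI
  rd: (w>>7)&0x7=0x0 → %r0
  imm: (w>>0)&0x7f=0x76 → 118
+0x0a: 32 26 ⇒ word 0x3226 (big)
  opcode bits[15:10]=0xc: shli/RI
  rd: (w>>7)&0x7=0x4 → %r4
  imm: (w>>0)&0x7f=0x26 → 38
+0x0c: bc 12 ⇒ word 0xbc12 (big)
  opcode bits[15:10]=0x2f: cmpi/RI
  rd: (w>>7)&0x7=0x0 → %r0
  imm: (w>>0)&0x7f=0x12 → 18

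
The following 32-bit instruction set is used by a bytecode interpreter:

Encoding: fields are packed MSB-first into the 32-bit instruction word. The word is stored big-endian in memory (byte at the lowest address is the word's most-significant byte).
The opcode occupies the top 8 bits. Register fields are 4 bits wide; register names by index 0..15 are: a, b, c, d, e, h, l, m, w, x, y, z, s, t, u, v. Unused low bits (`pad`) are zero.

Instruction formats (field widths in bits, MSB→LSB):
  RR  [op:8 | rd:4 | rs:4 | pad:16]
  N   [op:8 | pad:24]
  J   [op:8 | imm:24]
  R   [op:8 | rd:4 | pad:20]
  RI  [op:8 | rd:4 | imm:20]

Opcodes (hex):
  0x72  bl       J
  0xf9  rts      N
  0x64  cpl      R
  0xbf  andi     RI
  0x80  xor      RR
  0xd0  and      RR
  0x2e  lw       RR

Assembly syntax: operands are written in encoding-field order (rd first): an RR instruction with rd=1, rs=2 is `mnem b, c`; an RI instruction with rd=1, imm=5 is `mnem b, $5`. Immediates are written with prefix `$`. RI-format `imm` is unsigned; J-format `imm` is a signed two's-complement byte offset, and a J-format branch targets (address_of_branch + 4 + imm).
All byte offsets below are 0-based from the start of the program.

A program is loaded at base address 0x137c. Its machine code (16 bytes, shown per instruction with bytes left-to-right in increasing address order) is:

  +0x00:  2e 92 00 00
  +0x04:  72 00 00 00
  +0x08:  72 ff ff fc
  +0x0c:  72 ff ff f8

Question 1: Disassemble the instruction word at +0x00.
[00] 2e 92 00 00 → 0x2e920000
  opcode bits[31:24]=0x2e: lw/RR
  rd@[23:20]=0x9 ⇒ x
  rs@[19:16]=0x2 ⇒ c

lw x, c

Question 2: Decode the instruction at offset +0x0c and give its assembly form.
bl $-8

@+0c  big-endian(72 ff ff f8) = 0x72fffff8
  opcode bits[31:24]=0x72: bl/J
  imm: (w>>0)&0xffffff=0xfffff8 (s24→-8) → $-8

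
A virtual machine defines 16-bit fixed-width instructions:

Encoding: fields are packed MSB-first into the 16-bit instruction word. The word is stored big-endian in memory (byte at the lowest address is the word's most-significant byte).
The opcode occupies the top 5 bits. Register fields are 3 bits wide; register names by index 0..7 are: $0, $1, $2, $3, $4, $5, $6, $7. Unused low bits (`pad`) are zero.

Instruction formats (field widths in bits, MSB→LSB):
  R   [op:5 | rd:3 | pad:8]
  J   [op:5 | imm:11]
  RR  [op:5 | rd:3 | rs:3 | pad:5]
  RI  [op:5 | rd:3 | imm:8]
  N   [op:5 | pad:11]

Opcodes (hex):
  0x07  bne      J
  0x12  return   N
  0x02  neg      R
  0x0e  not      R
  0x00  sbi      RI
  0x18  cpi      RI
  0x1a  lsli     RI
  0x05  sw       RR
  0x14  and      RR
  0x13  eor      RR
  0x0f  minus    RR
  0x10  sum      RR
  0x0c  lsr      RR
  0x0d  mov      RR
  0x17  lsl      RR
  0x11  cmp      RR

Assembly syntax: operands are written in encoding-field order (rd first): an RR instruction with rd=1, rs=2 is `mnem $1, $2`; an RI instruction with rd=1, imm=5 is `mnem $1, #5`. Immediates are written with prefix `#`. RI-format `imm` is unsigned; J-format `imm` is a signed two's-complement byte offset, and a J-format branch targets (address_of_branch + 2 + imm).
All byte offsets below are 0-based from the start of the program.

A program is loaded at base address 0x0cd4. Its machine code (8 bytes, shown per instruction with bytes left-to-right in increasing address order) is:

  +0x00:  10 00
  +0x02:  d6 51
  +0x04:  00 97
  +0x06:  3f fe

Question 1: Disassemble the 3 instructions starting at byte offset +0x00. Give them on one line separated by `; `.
@+00  big-endian(10 00) = 0x1000
  opcode bits[15:11]=0x2: neg/R
  rd: (w>>8)&0x7=0x0 → $0
@+02  big-endian(d6 51) = 0xd651
  opcode bits[15:11]=0x1a: lsli/RI
  rd: (w>>8)&0x7=0x6 → $6
  imm: (w>>0)&0xff=0x51 → #81
@+04  big-endian(00 97) = 0x0097
  opcode bits[15:11]=0x0: sbi/RI
  rd: (w>>8)&0x7=0x0 → $0
  imm: (w>>0)&0xff=0x97 → #151

neg $0; lsli $6, #81; sbi $0, #151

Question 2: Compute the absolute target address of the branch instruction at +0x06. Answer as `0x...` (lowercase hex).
0x0cda

@+06  big-endian(3f fe) = 0x3ffe
  top 5b → 0x7 → bne [J]
  imm: (w>>0)&0x7ff=0x7fe (s11→-2) → #-2
  target = base 0x0cd4 + off 0x06 + 2 + imm -2 = 0x0cda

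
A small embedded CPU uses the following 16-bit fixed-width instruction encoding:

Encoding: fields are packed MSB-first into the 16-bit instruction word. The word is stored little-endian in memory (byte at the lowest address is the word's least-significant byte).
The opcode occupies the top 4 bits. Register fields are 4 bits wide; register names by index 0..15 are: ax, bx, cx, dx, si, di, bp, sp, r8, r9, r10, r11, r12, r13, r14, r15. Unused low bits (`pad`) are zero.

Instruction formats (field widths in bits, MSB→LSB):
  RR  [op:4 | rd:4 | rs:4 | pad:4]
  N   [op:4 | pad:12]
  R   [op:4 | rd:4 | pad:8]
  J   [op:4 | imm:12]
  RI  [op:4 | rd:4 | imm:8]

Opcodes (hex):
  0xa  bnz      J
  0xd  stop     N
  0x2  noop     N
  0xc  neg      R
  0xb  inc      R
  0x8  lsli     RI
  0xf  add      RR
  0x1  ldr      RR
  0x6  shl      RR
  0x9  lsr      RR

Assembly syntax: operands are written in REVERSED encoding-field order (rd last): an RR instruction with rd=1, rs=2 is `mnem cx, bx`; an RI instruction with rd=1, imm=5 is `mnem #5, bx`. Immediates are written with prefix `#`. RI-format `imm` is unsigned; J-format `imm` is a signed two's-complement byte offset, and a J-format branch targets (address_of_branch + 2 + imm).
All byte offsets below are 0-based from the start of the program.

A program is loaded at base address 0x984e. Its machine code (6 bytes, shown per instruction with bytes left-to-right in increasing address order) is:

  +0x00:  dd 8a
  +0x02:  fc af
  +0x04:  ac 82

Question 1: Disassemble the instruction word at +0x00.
off 0x00: read dd 8a as little → 0x8add
  opcode bits[15:12]=0x8: lsli/RI
  [11:8] rd=10 = r10
  [7:0] imm=221 = #221

lsli #221, r10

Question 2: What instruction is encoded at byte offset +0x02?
bnz #-4

[02] fc af → 0xaffc
  top 4b → 0xa → bnz [J]
  imm: (w>>0)&0xfff=0xffc (s12→-4) → #-4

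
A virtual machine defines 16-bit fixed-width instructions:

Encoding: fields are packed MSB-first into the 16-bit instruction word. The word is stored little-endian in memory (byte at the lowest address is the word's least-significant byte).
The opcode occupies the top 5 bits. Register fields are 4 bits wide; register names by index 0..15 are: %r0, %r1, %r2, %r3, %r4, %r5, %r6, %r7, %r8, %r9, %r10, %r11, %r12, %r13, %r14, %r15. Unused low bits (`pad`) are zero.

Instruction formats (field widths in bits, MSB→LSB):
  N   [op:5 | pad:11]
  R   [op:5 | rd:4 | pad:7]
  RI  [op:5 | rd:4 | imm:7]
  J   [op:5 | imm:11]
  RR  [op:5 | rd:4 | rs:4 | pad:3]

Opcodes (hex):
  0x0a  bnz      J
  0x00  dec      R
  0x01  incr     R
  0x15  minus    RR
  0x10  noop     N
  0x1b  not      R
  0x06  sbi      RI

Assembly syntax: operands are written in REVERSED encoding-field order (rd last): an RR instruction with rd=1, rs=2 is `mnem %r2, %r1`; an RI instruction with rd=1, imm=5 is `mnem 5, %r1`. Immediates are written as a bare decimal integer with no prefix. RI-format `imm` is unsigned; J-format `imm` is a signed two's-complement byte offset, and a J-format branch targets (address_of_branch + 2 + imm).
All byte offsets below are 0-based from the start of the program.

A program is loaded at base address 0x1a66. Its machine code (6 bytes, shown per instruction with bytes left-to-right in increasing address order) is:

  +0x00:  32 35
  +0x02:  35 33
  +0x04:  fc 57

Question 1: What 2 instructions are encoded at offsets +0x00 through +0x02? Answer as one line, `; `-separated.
@+00  little-endian(32 35) = 0x3532
  opcode bits[15:11]=0x6: sbi/RI
  rd@[10:7]=0xa ⇒ %r10
  imm@[6:0]=0x32 ⇒ 50
@+02  little-endian(35 33) = 0x3335
  opcode bits[15:11]=0x6: sbi/RI
  rd@[10:7]=0x6 ⇒ %r6
  imm@[6:0]=0x35 ⇒ 53

sbi 50, %r10; sbi 53, %r6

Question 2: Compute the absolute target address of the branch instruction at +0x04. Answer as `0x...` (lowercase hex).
0x1a68

+0x04: fc 57 ⇒ word 0x57fc (little)
  op=0x57fc>>11=0xa ⇒ bnz (J)
  [10:0] imm=2044 (s11→-4) = -4
  target = base 0x1a66 + off 0x04 + 2 + imm -4 = 0x1a68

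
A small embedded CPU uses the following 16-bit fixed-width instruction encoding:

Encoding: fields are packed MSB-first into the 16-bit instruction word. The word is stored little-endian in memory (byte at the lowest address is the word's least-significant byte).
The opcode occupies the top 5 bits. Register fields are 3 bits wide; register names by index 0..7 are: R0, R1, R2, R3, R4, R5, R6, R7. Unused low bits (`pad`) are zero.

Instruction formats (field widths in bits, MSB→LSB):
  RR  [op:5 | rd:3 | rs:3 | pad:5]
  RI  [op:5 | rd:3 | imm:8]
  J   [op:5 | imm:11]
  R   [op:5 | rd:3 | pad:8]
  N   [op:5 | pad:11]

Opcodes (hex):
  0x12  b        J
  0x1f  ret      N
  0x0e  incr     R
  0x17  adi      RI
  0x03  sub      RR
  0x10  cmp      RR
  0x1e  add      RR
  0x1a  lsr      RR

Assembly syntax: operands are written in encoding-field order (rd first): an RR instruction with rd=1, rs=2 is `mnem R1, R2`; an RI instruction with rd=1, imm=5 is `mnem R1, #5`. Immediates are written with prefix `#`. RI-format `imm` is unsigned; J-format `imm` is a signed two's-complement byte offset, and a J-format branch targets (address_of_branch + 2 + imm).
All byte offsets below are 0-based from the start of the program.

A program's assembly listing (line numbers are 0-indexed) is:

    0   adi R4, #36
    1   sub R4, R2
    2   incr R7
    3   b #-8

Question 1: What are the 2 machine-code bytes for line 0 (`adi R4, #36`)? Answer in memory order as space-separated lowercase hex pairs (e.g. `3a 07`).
24 bc

L0: adi op=0x17:5|rd=4:3|imm=36:8 ⇒ 0xbc24 ⇒ little 24 bc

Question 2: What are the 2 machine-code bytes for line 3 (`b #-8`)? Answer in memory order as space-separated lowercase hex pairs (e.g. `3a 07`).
L3: b op=0x12:5|imm=-8:11 ⇒ 0x97f8 ⇒ little f8 97

f8 97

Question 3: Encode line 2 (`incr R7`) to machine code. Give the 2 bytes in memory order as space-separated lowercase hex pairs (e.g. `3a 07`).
00 77

L2: incr op=0xe:5|rd=7:3|pad=0:8 ⇒ 0x7700 ⇒ little 00 77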